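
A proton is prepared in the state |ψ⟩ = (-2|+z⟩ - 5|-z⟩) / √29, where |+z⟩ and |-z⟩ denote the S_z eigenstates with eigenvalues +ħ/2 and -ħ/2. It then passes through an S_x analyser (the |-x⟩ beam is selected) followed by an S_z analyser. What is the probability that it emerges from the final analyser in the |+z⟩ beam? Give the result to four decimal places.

0.0776

First analyser (S_x): P(|-x⟩) = |⟨-x|ψ⟩|² = 9/58.
After stage 1 the state is |-x⟩; P(|+z⟩) = |⟨+z|-x⟩|² = 1/2.
Joint probability = 9/58 × 1/2 = 0.0776.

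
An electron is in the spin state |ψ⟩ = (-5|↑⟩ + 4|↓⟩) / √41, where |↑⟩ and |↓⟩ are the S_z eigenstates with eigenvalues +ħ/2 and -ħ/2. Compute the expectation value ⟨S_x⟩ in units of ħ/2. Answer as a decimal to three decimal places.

-0.976

⟨σ_x⟩ = 2 Re(a* b)/(|a|²+|b|²) with a = -5, b = 4.
a* b = -20, so ⟨σ_x⟩ = -40/41.
⟨S_x⟩ = (ħ/2)·⟨σ_x⟩.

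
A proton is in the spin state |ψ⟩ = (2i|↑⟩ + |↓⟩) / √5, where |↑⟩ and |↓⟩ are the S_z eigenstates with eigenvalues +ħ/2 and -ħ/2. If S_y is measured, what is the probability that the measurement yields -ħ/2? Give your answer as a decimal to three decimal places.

0.900

|-y⟩ = (|↑⟩ - i|↓⟩)/√2, so ⟨-y|ψ⟩ = (3i) / (√2·√5).
P = |3i|² / 10 = 9/10.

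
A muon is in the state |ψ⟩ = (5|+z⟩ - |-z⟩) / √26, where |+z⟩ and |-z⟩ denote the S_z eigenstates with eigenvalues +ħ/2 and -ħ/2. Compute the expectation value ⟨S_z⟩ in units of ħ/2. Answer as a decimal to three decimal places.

⟨σ_z⟩ = |a|² - |b|² divided by |a|²+|b|², with a, b the |+z⟩, |-z⟩ amplitudes.
= (25 - 1)/26 = 24/26.
⟨S_z⟩ = (ħ/2)·⟨σ_z⟩.

0.923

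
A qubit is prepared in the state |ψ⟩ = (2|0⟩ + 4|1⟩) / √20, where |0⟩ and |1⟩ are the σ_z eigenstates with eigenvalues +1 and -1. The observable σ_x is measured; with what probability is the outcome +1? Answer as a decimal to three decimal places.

|+x⟩ = (|0⟩ + |1⟩)/√2, so ⟨+x|ψ⟩ = (6) / (√2·√20).
P = |6|² / 40 = 36/40.

0.900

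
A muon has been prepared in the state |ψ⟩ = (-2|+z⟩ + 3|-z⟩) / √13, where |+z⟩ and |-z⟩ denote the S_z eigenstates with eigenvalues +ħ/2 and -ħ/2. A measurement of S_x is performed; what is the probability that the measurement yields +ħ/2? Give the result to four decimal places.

0.0385

|+x⟩ = (|+z⟩ + |-z⟩)/√2, so ⟨+x|ψ⟩ = (1) / (√2·√13).
P = |1|² / 26 = 1/26.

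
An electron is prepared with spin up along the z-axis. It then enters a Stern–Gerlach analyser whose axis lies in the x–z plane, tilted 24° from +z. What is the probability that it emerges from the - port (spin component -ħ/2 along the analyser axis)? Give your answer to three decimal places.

For spin-½, the probability of finding spin-up along an axis at angle θ to the initial spin direction is cos²(θ/2); spin-down is sin²(θ/2).
θ = 24°, so P = sin²(12°) ≈ 0.043.

0.043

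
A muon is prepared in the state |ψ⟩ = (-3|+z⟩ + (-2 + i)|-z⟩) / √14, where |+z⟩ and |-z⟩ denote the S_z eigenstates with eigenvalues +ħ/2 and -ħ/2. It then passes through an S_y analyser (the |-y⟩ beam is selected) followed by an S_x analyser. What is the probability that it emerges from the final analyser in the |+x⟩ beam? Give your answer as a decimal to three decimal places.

0.357

First analyser (S_y): P(|-y⟩) = |⟨-y|ψ⟩|² = 20/28.
After stage 1 the state is |-y⟩; P(|+x⟩) = |⟨+x|-y⟩|² = 1/2.
Joint probability = 20/28 × 1/2 = 0.357.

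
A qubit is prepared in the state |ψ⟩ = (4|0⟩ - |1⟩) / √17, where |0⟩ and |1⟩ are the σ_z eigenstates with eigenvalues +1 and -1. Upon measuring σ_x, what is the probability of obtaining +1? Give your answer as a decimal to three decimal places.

|+x⟩ = (|0⟩ + |1⟩)/√2, so ⟨+x|ψ⟩ = (3) / (√2·√17).
P = |3|² / 34 = 9/34.

0.265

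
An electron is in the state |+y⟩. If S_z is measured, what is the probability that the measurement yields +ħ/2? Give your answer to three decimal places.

0.500

In the S_z basis, |+y⟩ = (|↑⟩ + i|↓⟩)/√2 and |+z⟩ = |↑⟩.
|⟨+z|+y⟩|² = 1/2.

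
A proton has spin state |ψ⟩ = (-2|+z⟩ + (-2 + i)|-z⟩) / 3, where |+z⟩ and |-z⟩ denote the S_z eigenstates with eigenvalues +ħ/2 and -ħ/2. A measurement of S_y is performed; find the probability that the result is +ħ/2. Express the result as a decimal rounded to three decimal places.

|+y⟩ = (|+z⟩ + i|-z⟩)/√2, so ⟨+y|ψ⟩ = (-1 + 2i) / (√2·3).
P = |-1 + 2i|² / 18 = 5/18.

0.278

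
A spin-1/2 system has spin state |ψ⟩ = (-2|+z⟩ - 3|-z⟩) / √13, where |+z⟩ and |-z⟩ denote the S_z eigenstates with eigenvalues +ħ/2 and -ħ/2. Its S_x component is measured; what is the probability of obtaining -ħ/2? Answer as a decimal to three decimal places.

|-x⟩ = (|+z⟩ - |-z⟩)/√2, so ⟨-x|ψ⟩ = (1) / (√2·√13).
P = |1|² / 26 = 1/26.

0.038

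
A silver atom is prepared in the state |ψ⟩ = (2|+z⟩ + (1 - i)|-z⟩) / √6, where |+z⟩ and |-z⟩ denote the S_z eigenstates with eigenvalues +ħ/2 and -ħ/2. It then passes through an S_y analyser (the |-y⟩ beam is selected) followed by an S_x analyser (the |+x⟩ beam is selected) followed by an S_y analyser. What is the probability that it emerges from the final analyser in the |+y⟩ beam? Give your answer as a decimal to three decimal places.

0.208

First analyser (S_y): P(|-y⟩) = |⟨-y|ψ⟩|² = 10/12.
After stage 1 the state is |-y⟩; P(|+x⟩) = |⟨+x|-y⟩|² = 1/2.
After stage 2 the state is |+x⟩; P(|+y⟩) = |⟨+y|+x⟩|² = 1/2.
Joint probability = 10/12 × 1/2 × 1/2 = 0.208.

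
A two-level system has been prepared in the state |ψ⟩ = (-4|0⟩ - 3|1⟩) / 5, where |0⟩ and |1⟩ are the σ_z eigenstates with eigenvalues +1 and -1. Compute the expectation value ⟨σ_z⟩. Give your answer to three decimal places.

⟨σ_z⟩ = |a|² - |b|² divided by |a|²+|b|², with a, b the |0⟩, |1⟩ amplitudes.
= (16 - 9)/25 = 7/25.

0.280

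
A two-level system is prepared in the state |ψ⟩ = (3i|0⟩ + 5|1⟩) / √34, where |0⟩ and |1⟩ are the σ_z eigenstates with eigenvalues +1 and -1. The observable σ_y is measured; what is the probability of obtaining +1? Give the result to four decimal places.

0.0588

|+y⟩ = (|0⟩ + i|1⟩)/√2, so ⟨+y|ψ⟩ = (-2i) / (√2·√34).
P = |-2i|² / 68 = 4/68.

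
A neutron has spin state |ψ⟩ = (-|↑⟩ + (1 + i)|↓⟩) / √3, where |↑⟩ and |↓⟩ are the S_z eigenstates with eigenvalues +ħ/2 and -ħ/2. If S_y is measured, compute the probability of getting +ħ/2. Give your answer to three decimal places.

0.167

|+y⟩ = (|↑⟩ + i|↓⟩)/√2, so ⟨+y|ψ⟩ = (-i) / (√2·√3).
P = |-i|² / 6 = 1/6.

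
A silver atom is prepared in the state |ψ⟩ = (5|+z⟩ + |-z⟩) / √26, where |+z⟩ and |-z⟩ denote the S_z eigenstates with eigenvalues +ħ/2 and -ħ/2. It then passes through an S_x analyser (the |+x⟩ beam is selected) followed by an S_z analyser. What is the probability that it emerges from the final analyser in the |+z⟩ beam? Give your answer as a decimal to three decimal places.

First analyser (S_x): P(|+x⟩) = |⟨+x|ψ⟩|² = 36/52.
After stage 1 the state is |+x⟩; P(|+z⟩) = |⟨+z|+x⟩|² = 1/2.
Joint probability = 36/52 × 1/2 = 0.346.

0.346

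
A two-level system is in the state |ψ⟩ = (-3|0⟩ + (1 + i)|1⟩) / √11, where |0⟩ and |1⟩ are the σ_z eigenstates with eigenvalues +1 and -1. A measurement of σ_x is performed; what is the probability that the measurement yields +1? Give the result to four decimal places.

|+x⟩ = (|0⟩ + |1⟩)/√2, so ⟨+x|ψ⟩ = (-2 + i) / (√2·√11).
P = |-2 + i|² / 22 = 5/22.

0.2273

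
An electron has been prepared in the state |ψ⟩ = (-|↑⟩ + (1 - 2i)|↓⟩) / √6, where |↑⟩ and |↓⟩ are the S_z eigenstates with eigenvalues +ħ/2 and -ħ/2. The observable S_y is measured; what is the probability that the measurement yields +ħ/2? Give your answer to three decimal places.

0.833

|+y⟩ = (|↑⟩ + i|↓⟩)/√2, so ⟨+y|ψ⟩ = (-3 - i) / (√2·√6).
P = |-3 - i|² / 12 = 10/12.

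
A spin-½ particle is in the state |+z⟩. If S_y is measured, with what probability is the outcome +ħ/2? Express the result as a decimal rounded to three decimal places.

In the S_z basis, |+z⟩ = |↑⟩ and |+y⟩ = (|↑⟩ + i|↓⟩)/√2.
|⟨+y|+z⟩|² = 1/2.

0.500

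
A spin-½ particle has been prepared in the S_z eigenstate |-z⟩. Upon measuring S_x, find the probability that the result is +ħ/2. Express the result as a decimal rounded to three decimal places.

In the S_z basis, |-z⟩ = |↓⟩ and |+x⟩ = (|↑⟩ + |↓⟩)/√2.
|⟨+x|-z⟩|² = 1/2.

0.500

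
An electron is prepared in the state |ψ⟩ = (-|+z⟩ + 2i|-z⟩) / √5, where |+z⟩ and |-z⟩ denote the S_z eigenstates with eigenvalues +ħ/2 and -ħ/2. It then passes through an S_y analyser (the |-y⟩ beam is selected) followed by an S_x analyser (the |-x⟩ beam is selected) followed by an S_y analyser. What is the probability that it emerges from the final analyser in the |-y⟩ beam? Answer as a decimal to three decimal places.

First analyser (S_y): P(|-y⟩) = |⟨-y|ψ⟩|² = 9/10.
After stage 1 the state is |-y⟩; P(|-x⟩) = |⟨-x|-y⟩|² = 1/2.
After stage 2 the state is |-x⟩; P(|-y⟩) = |⟨-y|-x⟩|² = 1/2.
Joint probability = 9/10 × 1/2 × 1/2 = 0.225.

0.225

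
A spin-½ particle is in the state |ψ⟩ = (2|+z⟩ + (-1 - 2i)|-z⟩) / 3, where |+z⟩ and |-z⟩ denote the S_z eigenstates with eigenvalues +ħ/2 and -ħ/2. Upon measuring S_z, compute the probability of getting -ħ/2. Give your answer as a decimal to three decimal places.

0.556

The -ħ/2 outcome corresponds to |-z⟩. Its amplitude in |ψ⟩ is (-1 - 2i)/3.
P = |-1 - 2i|² / 9 = 5/9.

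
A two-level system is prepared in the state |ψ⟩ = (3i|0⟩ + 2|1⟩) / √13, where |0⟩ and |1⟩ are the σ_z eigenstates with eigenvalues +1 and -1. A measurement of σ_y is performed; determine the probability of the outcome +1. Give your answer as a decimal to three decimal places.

|+y⟩ = (|0⟩ + i|1⟩)/√2, so ⟨+y|ψ⟩ = (i) / (√2·√13).
P = |i|² / 26 = 1/26.

0.038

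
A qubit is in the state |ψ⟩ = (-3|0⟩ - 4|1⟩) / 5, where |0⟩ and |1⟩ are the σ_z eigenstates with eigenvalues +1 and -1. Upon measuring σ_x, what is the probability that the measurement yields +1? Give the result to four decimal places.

0.9800

|+x⟩ = (|0⟩ + |1⟩)/√2, so ⟨+x|ψ⟩ = (-7) / (√2·5).
P = |-7|² / 50 = 49/50.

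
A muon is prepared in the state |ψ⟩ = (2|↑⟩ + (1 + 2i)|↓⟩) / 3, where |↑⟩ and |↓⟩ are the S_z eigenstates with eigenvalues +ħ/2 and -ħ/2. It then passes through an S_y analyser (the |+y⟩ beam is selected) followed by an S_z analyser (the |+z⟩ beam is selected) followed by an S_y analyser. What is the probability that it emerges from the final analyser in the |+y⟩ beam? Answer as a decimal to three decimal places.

0.236

First analyser (S_y): P(|+y⟩) = |⟨+y|ψ⟩|² = 17/18.
After stage 1 the state is |+y⟩; P(|+z⟩) = |⟨+z|+y⟩|² = 1/2.
After stage 2 the state is |+z⟩; P(|+y⟩) = |⟨+y|+z⟩|² = 1/2.
Joint probability = 17/18 × 1/2 × 1/2 = 0.236.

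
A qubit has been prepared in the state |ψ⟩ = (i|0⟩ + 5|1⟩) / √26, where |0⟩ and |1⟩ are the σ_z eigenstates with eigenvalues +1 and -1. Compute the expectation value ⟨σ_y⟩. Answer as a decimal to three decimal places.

⟨σ_y⟩ = 2 Im(a* b)/(|a|²+|b|²) with a = i, b = 5.
a* b = -5i, so ⟨σ_y⟩ = -10/26.

-0.385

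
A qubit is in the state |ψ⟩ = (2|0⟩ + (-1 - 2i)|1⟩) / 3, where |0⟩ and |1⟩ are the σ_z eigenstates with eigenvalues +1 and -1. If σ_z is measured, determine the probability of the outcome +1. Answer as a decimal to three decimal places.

0.444

The +1 outcome corresponds to |0⟩. Its amplitude in |ψ⟩ is 2/3.
P = |2|² / 9 = 4/9.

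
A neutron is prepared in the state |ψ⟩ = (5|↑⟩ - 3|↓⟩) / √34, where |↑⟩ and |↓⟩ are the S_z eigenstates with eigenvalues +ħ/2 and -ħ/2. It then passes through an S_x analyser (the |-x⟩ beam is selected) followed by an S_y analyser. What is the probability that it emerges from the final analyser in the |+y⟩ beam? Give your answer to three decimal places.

First analyser (S_x): P(|-x⟩) = |⟨-x|ψ⟩|² = 64/68.
After stage 1 the state is |-x⟩; P(|+y⟩) = |⟨+y|-x⟩|² = 1/2.
Joint probability = 64/68 × 1/2 = 0.471.

0.471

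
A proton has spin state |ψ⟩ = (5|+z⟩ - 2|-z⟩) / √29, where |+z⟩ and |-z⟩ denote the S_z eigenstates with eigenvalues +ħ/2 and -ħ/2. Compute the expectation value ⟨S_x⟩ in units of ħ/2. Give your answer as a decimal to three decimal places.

-0.690

⟨σ_x⟩ = 2 Re(a* b)/(|a|²+|b|²) with a = 5, b = -2.
a* b = -10, so ⟨σ_x⟩ = -20/29.
⟨S_x⟩ = (ħ/2)·⟨σ_x⟩.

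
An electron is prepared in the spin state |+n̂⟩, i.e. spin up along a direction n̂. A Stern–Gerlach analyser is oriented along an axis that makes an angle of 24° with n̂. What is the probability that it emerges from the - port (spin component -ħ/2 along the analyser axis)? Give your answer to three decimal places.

0.043

For spin-½, the probability of finding spin-up along an axis at angle θ to the initial spin direction is cos²(θ/2); spin-down is sin²(θ/2).
θ = 24°, so P = sin²(12°) ≈ 0.043.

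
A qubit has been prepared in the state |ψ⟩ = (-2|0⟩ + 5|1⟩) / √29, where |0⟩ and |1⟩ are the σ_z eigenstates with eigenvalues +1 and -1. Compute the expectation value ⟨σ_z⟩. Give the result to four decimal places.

⟨σ_z⟩ = |a|² - |b|² divided by |a|²+|b|², with a, b the |0⟩, |1⟩ amplitudes.
= (4 - 25)/29 = -21/29.

-0.7241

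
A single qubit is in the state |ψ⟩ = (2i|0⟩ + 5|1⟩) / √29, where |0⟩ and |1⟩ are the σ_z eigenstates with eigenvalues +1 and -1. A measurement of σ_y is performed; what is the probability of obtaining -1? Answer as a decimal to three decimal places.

0.845

|-y⟩ = (|0⟩ - i|1⟩)/√2, so ⟨-y|ψ⟩ = (7i) / (√2·√29).
P = |7i|² / 58 = 49/58.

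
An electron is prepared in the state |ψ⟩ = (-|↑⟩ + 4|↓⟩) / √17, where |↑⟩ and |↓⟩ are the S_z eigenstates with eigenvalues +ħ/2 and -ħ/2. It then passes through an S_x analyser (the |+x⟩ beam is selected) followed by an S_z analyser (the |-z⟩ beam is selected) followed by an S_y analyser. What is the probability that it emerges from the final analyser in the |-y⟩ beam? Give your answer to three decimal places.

First analyser (S_x): P(|+x⟩) = |⟨+x|ψ⟩|² = 9/34.
After stage 1 the state is |+x⟩; P(|-z⟩) = |⟨-z|+x⟩|² = 1/2.
After stage 2 the state is |-z⟩; P(|-y⟩) = |⟨-y|-z⟩|² = 1/2.
Joint probability = 9/34 × 1/2 × 1/2 = 0.066.

0.066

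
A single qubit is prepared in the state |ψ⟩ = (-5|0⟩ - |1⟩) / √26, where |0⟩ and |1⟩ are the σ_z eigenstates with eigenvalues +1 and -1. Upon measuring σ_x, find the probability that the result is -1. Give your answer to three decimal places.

|-x⟩ = (|0⟩ - |1⟩)/√2, so ⟨-x|ψ⟩ = (-4) / (√2·√26).
P = |-4|² / 52 = 16/52.

0.308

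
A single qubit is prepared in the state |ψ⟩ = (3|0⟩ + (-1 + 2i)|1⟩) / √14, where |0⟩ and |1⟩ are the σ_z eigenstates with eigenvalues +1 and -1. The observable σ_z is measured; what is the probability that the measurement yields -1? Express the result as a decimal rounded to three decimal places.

The -1 outcome corresponds to |1⟩. Its amplitude in |ψ⟩ is (-1 + 2i)/√14.
P = |-1 + 2i|² / 14 = 5/14.

0.357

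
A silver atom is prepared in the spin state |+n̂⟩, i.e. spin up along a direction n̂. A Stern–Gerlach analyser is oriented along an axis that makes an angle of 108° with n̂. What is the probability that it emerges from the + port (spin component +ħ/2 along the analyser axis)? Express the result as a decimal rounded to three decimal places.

0.345

For spin-½, the probability of finding spin-up along an axis at angle θ to the initial spin direction is cos²(θ/2); spin-down is sin²(θ/2).
θ = 108°, so P = cos²(54°) ≈ 0.345.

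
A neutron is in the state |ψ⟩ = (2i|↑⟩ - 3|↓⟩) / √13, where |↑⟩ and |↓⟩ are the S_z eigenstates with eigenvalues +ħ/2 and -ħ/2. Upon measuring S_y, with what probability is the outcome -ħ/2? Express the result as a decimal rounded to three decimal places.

0.038

|-y⟩ = (|↑⟩ - i|↓⟩)/√2, so ⟨-y|ψ⟩ = (-i) / (√2·√13).
P = |-i|² / 26 = 1/26.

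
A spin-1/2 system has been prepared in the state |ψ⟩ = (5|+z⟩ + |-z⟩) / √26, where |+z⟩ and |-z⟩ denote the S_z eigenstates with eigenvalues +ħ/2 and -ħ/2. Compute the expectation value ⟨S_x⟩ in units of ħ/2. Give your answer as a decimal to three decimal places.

⟨σ_x⟩ = 2 Re(a* b)/(|a|²+|b|²) with a = 5, b = 1.
a* b = 5, so ⟨σ_x⟩ = 10/26.
⟨S_x⟩ = (ħ/2)·⟨σ_x⟩.

0.385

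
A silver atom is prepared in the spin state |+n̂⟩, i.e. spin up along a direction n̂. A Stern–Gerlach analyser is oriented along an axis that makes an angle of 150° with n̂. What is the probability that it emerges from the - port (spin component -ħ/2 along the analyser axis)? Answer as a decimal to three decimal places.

0.933

For spin-½, the probability of finding spin-up along an axis at angle θ to the initial spin direction is cos²(θ/2); spin-down is sin²(θ/2).
θ = 150°, so P = sin²(75°) ≈ 0.933.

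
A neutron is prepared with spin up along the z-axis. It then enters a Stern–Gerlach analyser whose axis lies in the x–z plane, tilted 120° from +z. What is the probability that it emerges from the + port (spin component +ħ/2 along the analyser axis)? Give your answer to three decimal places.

0.250

For spin-½, the probability of finding spin-up along an axis at angle θ to the initial spin direction is cos²(θ/2); spin-down is sin²(θ/2).
θ = 120°, so P = cos²(60°) ≈ 0.250.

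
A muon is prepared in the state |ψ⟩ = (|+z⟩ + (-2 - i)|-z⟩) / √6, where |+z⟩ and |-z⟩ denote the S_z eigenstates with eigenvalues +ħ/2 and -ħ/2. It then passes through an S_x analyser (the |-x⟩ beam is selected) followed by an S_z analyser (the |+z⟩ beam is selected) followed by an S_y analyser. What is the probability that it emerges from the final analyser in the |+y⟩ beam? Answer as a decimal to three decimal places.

First analyser (S_x): P(|-x⟩) = |⟨-x|ψ⟩|² = 10/12.
After stage 1 the state is |-x⟩; P(|+z⟩) = |⟨+z|-x⟩|² = 1/2.
After stage 2 the state is |+z⟩; P(|+y⟩) = |⟨+y|+z⟩|² = 1/2.
Joint probability = 10/12 × 1/2 × 1/2 = 0.208.

0.208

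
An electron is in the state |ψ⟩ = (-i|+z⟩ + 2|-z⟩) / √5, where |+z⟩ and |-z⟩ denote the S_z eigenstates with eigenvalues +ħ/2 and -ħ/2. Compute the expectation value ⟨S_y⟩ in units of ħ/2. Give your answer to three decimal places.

⟨σ_y⟩ = 2 Im(a* b)/(|a|²+|b|²) with a = -i, b = 2.
a* b = 2i, so ⟨σ_y⟩ = 4/5.
⟨S_y⟩ = (ħ/2)·⟨σ_y⟩.

0.800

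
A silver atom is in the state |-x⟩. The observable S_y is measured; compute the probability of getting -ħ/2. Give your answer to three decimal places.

0.500

In the S_z basis, |-x⟩ = (|↑⟩ - |↓⟩)/√2 and |-y⟩ = (|↑⟩ - i|↓⟩)/√2.
|⟨-y|-x⟩|² = 1/2.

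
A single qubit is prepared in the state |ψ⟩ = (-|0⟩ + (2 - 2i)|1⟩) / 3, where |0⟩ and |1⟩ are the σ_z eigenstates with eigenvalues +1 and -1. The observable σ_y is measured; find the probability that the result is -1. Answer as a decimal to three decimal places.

0.278

|-y⟩ = (|0⟩ - i|1⟩)/√2, so ⟨-y|ψ⟩ = (1 + 2i) / (√2·3).
P = |1 + 2i|² / 18 = 5/18.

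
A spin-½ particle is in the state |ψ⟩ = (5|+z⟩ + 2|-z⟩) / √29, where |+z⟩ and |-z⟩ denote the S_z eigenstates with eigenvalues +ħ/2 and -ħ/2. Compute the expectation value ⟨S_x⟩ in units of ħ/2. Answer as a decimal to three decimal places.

0.690

⟨σ_x⟩ = 2 Re(a* b)/(|a|²+|b|²) with a = 5, b = 2.
a* b = 10, so ⟨σ_x⟩ = 20/29.
⟨S_x⟩ = (ħ/2)·⟨σ_x⟩.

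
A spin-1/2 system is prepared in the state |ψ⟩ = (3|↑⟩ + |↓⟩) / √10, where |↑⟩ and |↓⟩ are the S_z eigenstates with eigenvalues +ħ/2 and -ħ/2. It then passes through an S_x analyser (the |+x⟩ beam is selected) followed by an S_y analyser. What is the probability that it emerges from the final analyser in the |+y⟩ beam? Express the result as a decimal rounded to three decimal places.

First analyser (S_x): P(|+x⟩) = |⟨+x|ψ⟩|² = 16/20.
After stage 1 the state is |+x⟩; P(|+y⟩) = |⟨+y|+x⟩|² = 1/2.
Joint probability = 16/20 × 1/2 = 0.400.

0.400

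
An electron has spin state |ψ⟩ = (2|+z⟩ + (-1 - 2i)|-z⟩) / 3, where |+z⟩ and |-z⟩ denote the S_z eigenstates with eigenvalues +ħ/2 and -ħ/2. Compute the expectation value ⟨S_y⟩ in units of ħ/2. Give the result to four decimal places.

-0.8889

⟨σ_y⟩ = 2 Im(a* b)/(|a|²+|b|²) with a = 2, b = (-1 - 2i).
a* b = (-2 - 4i), so ⟨σ_y⟩ = -8/9.
⟨S_y⟩ = (ħ/2)·⟨σ_y⟩.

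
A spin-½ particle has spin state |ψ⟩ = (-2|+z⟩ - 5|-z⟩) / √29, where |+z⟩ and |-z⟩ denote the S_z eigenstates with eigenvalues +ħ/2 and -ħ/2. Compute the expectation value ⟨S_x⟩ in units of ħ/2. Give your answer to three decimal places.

0.690

⟨σ_x⟩ = 2 Re(a* b)/(|a|²+|b|²) with a = -2, b = -5.
a* b = 10, so ⟨σ_x⟩ = 20/29.
⟨S_x⟩ = (ħ/2)·⟨σ_x⟩.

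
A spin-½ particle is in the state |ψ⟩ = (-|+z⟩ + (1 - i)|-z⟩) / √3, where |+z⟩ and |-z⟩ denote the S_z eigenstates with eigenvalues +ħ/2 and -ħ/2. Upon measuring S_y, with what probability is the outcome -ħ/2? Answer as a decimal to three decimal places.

0.167

|-y⟩ = (|+z⟩ - i|-z⟩)/√2, so ⟨-y|ψ⟩ = (i) / (√2·√3).
P = |i|² / 6 = 1/6.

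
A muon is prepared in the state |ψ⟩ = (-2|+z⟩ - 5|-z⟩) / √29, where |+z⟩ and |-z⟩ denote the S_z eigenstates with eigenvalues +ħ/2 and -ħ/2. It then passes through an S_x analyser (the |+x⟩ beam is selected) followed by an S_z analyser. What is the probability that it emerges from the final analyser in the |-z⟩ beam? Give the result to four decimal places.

First analyser (S_x): P(|+x⟩) = |⟨+x|ψ⟩|² = 49/58.
After stage 1 the state is |+x⟩; P(|-z⟩) = |⟨-z|+x⟩|² = 1/2.
Joint probability = 49/58 × 1/2 = 0.4224.

0.4224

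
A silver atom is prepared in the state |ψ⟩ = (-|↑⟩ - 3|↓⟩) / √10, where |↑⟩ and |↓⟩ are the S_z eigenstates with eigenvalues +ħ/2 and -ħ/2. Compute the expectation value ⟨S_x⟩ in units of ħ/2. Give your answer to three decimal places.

⟨σ_x⟩ = 2 Re(a* b)/(|a|²+|b|²) with a = -1, b = -3.
a* b = 3, so ⟨σ_x⟩ = 6/10.
⟨S_x⟩ = (ħ/2)·⟨σ_x⟩.

0.600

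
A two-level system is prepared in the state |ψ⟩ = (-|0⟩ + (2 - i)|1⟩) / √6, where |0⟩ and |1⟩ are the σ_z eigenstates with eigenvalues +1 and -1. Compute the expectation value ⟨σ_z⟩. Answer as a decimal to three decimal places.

⟨σ_z⟩ = |a|² - |b|² divided by |a|²+|b|², with a, b the |0⟩, |1⟩ amplitudes.
= (1 - 5)/6 = -4/6.

-0.667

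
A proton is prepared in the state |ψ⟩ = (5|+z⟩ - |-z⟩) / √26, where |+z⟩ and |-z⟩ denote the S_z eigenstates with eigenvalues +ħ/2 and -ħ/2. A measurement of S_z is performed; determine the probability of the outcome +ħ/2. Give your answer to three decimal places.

The +ħ/2 outcome corresponds to |+z⟩. Its amplitude in |ψ⟩ is 5/√26.
P = |5|² / 26 = 25/26.

0.962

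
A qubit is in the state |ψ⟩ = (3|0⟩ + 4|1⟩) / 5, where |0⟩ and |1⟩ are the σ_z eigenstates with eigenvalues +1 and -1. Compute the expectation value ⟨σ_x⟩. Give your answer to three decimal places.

⟨σ_x⟩ = 2 Re(a* b)/(|a|²+|b|²) with a = 3, b = 4.
a* b = 12, so ⟨σ_x⟩ = 24/25.

0.960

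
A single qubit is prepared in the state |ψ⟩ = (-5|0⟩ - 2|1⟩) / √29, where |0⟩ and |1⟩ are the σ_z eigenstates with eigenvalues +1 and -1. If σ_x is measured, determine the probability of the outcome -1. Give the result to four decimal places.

|-x⟩ = (|0⟩ - |1⟩)/√2, so ⟨-x|ψ⟩ = (-3) / (√2·√29).
P = |-3|² / 58 = 9/58.

0.1552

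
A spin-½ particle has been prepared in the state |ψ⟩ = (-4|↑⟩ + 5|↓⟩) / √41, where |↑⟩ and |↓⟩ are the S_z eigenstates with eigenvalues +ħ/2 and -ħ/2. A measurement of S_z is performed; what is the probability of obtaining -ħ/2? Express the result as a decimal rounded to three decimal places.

0.610

The -ħ/2 outcome corresponds to |↓⟩. Its amplitude in |ψ⟩ is 5/√41.
P = |5|² / 41 = 25/41.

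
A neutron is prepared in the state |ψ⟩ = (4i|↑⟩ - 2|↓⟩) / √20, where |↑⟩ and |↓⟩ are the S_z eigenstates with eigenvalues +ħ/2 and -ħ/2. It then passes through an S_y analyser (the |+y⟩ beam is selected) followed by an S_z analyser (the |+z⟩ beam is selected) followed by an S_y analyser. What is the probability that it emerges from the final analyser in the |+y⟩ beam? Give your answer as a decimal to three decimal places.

0.225

First analyser (S_y): P(|+y⟩) = |⟨+y|ψ⟩|² = 36/40.
After stage 1 the state is |+y⟩; P(|+z⟩) = |⟨+z|+y⟩|² = 1/2.
After stage 2 the state is |+z⟩; P(|+y⟩) = |⟨+y|+z⟩|² = 1/2.
Joint probability = 36/40 × 1/2 × 1/2 = 0.225.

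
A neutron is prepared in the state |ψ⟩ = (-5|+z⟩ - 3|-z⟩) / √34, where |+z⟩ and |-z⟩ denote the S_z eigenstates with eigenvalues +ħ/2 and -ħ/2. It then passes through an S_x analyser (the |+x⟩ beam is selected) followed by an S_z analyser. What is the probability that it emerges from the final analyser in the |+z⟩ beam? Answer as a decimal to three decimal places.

0.471

First analyser (S_x): P(|+x⟩) = |⟨+x|ψ⟩|² = 64/68.
After stage 1 the state is |+x⟩; P(|+z⟩) = |⟨+z|+x⟩|² = 1/2.
Joint probability = 64/68 × 1/2 = 0.471.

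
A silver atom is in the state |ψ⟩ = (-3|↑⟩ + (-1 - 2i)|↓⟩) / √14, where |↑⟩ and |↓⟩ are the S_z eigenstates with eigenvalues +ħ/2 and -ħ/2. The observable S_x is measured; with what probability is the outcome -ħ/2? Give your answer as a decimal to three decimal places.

|-x⟩ = (|↑⟩ - |↓⟩)/√2, so ⟨-x|ψ⟩ = (-2 + 2i) / (√2·√14).
P = |-2 + 2i|² / 28 = 8/28.

0.286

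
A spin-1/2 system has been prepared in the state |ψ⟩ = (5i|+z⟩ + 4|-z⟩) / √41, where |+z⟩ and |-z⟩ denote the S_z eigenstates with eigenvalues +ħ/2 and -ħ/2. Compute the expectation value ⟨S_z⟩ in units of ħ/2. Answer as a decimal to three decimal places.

0.220

⟨σ_z⟩ = |a|² - |b|² divided by |a|²+|b|², with a, b the |+z⟩, |-z⟩ amplitudes.
= (25 - 16)/41 = 9/41.
⟨S_z⟩ = (ħ/2)·⟨σ_z⟩.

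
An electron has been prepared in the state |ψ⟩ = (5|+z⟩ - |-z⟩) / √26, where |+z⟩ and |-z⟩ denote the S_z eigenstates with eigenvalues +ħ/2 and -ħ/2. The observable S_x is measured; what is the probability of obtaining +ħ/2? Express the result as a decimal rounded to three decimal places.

0.308

|+x⟩ = (|+z⟩ + |-z⟩)/√2, so ⟨+x|ψ⟩ = (4) / (√2·√26).
P = |4|² / 52 = 16/52.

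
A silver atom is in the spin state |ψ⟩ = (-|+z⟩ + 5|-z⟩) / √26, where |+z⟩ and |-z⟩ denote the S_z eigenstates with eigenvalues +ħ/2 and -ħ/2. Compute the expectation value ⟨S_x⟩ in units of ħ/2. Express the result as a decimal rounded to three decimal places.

⟨σ_x⟩ = 2 Re(a* b)/(|a|²+|b|²) with a = -1, b = 5.
a* b = -5, so ⟨σ_x⟩ = -10/26.
⟨S_x⟩ = (ħ/2)·⟨σ_x⟩.

-0.385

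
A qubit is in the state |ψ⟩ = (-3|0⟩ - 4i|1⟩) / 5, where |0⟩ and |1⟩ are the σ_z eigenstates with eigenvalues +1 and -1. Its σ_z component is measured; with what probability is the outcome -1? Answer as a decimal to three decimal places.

The -1 outcome corresponds to |1⟩. Its amplitude in |ψ⟩ is -4i/5.
P = |-4i|² / 25 = 16/25.

0.640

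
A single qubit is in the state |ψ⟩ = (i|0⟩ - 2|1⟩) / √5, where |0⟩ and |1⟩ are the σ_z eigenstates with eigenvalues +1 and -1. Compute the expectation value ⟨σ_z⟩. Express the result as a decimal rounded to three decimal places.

-0.600

⟨σ_z⟩ = |a|² - |b|² divided by |a|²+|b|², with a, b the |0⟩, |1⟩ amplitudes.
= (1 - 4)/5 = -3/5.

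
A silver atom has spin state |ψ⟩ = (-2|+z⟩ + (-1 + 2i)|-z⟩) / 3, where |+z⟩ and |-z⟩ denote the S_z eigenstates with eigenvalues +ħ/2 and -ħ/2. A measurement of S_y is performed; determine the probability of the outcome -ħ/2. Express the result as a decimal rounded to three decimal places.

0.944

|-y⟩ = (|+z⟩ - i|-z⟩)/√2, so ⟨-y|ψ⟩ = (-4 - i) / (√2·3).
P = |-4 - i|² / 18 = 17/18.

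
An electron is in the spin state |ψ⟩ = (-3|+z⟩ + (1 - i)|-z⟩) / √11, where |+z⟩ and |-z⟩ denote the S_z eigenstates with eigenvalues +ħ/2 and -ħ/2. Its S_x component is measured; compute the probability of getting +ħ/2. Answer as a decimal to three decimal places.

0.227

|+x⟩ = (|+z⟩ + |-z⟩)/√2, so ⟨+x|ψ⟩ = (-2 - i) / (√2·√11).
P = |-2 - i|² / 22 = 5/22.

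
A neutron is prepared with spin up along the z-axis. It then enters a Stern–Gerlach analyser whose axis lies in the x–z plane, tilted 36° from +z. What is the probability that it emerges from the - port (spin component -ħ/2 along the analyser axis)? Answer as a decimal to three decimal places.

0.095

For spin-½, the probability of finding spin-up along an axis at angle θ to the initial spin direction is cos²(θ/2); spin-down is sin²(θ/2).
θ = 36°, so P = sin²(18°) ≈ 0.095.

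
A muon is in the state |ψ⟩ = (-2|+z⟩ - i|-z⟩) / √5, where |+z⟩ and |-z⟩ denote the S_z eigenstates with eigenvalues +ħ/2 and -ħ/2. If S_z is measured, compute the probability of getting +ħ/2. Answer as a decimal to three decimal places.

0.800

The +ħ/2 outcome corresponds to |+z⟩. Its amplitude in |ψ⟩ is -2/√5.
P = |-2|² / 5 = 4/5.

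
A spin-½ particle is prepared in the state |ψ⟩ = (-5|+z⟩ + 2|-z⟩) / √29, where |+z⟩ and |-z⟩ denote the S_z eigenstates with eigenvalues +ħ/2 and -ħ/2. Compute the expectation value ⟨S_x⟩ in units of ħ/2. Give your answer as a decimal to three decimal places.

-0.690

⟨σ_x⟩ = 2 Re(a* b)/(|a|²+|b|²) with a = -5, b = 2.
a* b = -10, so ⟨σ_x⟩ = -20/29.
⟨S_x⟩ = (ħ/2)·⟨σ_x⟩.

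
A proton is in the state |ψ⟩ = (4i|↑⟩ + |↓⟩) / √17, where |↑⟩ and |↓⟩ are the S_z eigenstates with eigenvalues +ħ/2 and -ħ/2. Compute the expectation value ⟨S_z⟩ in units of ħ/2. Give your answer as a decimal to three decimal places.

⟨σ_z⟩ = |a|² - |b|² divided by |a|²+|b|², with a, b the |↑⟩, |↓⟩ amplitudes.
= (16 - 1)/17 = 15/17.
⟨S_z⟩ = (ħ/2)·⟨σ_z⟩.

0.882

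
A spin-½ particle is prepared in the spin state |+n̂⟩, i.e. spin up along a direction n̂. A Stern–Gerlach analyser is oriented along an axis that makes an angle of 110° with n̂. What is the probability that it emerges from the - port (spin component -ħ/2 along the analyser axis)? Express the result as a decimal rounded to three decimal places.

0.671

For spin-½, the probability of finding spin-up along an axis at angle θ to the initial spin direction is cos²(θ/2); spin-down is sin²(θ/2).
θ = 110°, so P = sin²(55°) ≈ 0.671.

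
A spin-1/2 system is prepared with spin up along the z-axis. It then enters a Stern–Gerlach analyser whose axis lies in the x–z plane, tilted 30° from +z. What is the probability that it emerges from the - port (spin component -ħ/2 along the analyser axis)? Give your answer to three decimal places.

For spin-½, the probability of finding spin-up along an axis at angle θ to the initial spin direction is cos²(θ/2); spin-down is sin²(θ/2).
θ = 30°, so P = sin²(15°) ≈ 0.067.

0.067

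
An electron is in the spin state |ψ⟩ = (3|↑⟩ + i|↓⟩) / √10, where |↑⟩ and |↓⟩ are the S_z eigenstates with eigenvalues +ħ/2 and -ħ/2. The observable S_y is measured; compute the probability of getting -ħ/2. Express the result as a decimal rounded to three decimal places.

|-y⟩ = (|↑⟩ - i|↓⟩)/√2, so ⟨-y|ψ⟩ = (2) / (√2·√10).
P = |2|² / 20 = 4/20.

0.200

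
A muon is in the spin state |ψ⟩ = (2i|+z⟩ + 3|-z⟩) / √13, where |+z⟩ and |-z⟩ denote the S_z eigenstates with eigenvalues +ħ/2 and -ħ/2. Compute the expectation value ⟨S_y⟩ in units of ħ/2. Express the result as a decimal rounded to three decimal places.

⟨σ_y⟩ = 2 Im(a* b)/(|a|²+|b|²) with a = 2i, b = 3.
a* b = -6i, so ⟨σ_y⟩ = -12/13.
⟨S_y⟩ = (ħ/2)·⟨σ_y⟩.

-0.923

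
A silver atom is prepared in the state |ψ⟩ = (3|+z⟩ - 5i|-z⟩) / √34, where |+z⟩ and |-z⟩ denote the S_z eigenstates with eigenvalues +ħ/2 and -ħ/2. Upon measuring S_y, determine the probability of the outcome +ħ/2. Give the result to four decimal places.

|+y⟩ = (|+z⟩ + i|-z⟩)/√2, so ⟨+y|ψ⟩ = (-2) / (√2·√34).
P = |-2|² / 68 = 4/68.

0.0588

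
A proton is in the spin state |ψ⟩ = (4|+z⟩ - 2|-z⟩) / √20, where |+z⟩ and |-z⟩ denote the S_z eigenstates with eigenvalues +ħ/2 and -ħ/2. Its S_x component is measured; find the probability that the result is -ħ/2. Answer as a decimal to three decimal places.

|-x⟩ = (|+z⟩ - |-z⟩)/√2, so ⟨-x|ψ⟩ = (6) / (√2·√20).
P = |6|² / 40 = 36/40.

0.900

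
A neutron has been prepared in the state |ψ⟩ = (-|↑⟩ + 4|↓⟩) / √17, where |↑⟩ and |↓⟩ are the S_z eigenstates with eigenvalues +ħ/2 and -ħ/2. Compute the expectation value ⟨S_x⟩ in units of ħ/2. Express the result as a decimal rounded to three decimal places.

-0.471

⟨σ_x⟩ = 2 Re(a* b)/(|a|²+|b|²) with a = -1, b = 4.
a* b = -4, so ⟨σ_x⟩ = -8/17.
⟨S_x⟩ = (ħ/2)·⟨σ_x⟩.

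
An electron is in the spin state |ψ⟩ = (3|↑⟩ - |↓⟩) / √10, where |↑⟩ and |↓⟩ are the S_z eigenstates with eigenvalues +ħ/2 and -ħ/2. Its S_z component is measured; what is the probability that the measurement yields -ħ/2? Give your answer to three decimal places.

The -ħ/2 outcome corresponds to |↓⟩. Its amplitude in |ψ⟩ is -1/√10.
P = |-1|² / 10 = 1/10.

0.100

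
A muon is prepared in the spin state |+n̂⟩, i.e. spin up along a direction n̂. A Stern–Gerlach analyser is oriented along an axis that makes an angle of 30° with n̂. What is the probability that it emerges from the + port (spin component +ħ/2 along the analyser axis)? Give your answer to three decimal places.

For spin-½, the probability of finding spin-up along an axis at angle θ to the initial spin direction is cos²(θ/2); spin-down is sin²(θ/2).
θ = 30°, so P = cos²(15°) ≈ 0.933.

0.933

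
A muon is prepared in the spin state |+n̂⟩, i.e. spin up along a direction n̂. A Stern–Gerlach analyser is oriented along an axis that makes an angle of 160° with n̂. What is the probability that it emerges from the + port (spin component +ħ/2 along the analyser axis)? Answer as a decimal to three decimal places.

For spin-½, the probability of finding spin-up along an axis at angle θ to the initial spin direction is cos²(θ/2); spin-down is sin²(θ/2).
θ = 160°, so P = cos²(80°) ≈ 0.030.

0.030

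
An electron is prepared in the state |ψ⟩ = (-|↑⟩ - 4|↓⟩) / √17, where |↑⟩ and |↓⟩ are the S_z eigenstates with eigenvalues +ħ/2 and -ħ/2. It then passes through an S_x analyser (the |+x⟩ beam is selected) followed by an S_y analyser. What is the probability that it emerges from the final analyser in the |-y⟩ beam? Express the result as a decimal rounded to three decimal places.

0.368

First analyser (S_x): P(|+x⟩) = |⟨+x|ψ⟩|² = 25/34.
After stage 1 the state is |+x⟩; P(|-y⟩) = |⟨-y|+x⟩|² = 1/2.
Joint probability = 25/34 × 1/2 = 0.368.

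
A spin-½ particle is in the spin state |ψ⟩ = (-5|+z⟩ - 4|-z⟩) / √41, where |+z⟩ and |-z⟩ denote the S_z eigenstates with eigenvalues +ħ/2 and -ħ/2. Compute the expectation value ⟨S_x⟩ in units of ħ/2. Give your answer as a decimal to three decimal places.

0.976

⟨σ_x⟩ = 2 Re(a* b)/(|a|²+|b|²) with a = -5, b = -4.
a* b = 20, so ⟨σ_x⟩ = 40/41.
⟨S_x⟩ = (ħ/2)·⟨σ_x⟩.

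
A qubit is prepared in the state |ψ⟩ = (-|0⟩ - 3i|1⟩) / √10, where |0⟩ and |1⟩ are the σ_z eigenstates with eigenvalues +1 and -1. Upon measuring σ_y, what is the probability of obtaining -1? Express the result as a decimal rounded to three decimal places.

|-y⟩ = (|0⟩ - i|1⟩)/√2, so ⟨-y|ψ⟩ = (2) / (√2·√10).
P = |2|² / 20 = 4/20.

0.200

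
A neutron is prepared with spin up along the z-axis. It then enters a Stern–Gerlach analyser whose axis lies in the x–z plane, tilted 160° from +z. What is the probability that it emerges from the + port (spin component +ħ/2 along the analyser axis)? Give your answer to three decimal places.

0.030

For spin-½, the probability of finding spin-up along an axis at angle θ to the initial spin direction is cos²(θ/2); spin-down is sin²(θ/2).
θ = 160°, so P = cos²(80°) ≈ 0.030.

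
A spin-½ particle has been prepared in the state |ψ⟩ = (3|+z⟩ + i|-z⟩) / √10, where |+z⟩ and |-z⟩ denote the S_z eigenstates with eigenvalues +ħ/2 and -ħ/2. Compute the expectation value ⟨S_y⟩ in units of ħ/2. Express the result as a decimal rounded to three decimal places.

0.600

⟨σ_y⟩ = 2 Im(a* b)/(|a|²+|b|²) with a = 3, b = i.
a* b = 3i, so ⟨σ_y⟩ = 6/10.
⟨S_y⟩ = (ħ/2)·⟨σ_y⟩.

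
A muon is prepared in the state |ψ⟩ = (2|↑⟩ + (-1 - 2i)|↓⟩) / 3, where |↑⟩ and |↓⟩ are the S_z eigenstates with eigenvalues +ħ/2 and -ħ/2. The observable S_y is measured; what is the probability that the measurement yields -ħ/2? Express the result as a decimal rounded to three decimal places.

|-y⟩ = (|↑⟩ - i|↓⟩)/√2, so ⟨-y|ψ⟩ = (4 - i) / (√2·3).
P = |4 - i|² / 18 = 17/18.

0.944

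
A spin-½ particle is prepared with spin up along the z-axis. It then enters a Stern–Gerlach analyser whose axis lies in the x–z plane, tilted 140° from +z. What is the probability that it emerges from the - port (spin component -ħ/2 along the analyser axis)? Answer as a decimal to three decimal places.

0.883

For spin-½, the probability of finding spin-up along an axis at angle θ to the initial spin direction is cos²(θ/2); spin-down is sin²(θ/2).
θ = 140°, so P = sin²(70°) ≈ 0.883.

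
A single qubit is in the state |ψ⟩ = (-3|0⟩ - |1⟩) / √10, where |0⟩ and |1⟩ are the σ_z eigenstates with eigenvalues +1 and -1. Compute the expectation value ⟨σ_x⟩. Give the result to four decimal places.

⟨σ_x⟩ = 2 Re(a* b)/(|a|²+|b|²) with a = -3, b = -1.
a* b = 3, so ⟨σ_x⟩ = 6/10.

0.6000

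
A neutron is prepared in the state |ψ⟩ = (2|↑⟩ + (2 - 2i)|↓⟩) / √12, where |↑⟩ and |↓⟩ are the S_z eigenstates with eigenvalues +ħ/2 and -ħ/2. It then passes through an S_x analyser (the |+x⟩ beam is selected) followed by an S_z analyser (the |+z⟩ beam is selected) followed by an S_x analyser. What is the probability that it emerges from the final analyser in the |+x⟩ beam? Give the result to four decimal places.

0.2083

First analyser (S_x): P(|+x⟩) = |⟨+x|ψ⟩|² = 20/24.
After stage 1 the state is |+x⟩; P(|+z⟩) = |⟨+z|+x⟩|² = 1/2.
After stage 2 the state is |+z⟩; P(|+x⟩) = |⟨+x|+z⟩|² = 1/2.
Joint probability = 20/24 × 1/2 × 1/2 = 0.2083.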